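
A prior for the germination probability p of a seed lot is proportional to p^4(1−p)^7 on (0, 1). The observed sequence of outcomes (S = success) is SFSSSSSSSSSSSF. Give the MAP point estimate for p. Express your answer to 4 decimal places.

p̂_MAP = 0.6400

The prior density ∝ p^4(1−p)^7 is the kernel of Beta(5, 8).
Data: 12 successes in 14 trials (from the sequence). The binomial likelihood contributes p^12(1−p)^2, so the posterior is Beta(5+12, 8+2) = Beta(17, 10).
For Beta(a, b) with a, b > 1 the mode is (a−1)/(a+b−2) = 16/25 ≈ 0.6400.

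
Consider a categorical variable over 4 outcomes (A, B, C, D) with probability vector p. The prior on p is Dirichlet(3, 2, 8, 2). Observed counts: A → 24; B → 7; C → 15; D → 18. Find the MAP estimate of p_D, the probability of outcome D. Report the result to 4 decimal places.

The posterior is Dirichlet(αᵢ + nᵢ) = Dirichlet(27, 9, 23, 20).
For a Dirichlet(a₁,…,a_K) with all aᵢ > 1, the mode has j-th component (aⱼ − 1)/(Σaᵢ − K).
Here Σaᵢ = 79 and K = 4, so p_D = (20 − 1)/(79 − 4) = 19/75 ≈ 0.2533.

MAP estimate of p_D = 0.2533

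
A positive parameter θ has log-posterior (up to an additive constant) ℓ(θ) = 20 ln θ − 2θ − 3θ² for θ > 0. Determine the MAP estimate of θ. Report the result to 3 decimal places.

θ̂_MAP = 1.667

ℓ'(θ) = 20/θ − 2 − 6θ. Setting this to zero and multiplying by θ: 6θ² + 2θ − 20 = 0.
θ = (−2 + √(2² + 4·6·20)) / (2·6) = (−2 + √484) / 12 = (−2 + 22)/12 = 5/3.
ℓ''(θ) = −20/θ² − 6 < 0, confirming a maximum.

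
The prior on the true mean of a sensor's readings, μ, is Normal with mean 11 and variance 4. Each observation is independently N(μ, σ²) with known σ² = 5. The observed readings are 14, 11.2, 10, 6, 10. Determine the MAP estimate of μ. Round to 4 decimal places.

μ̂_MAP = 10.3920

n = 5; x̄ = (14 + 11.2 + 10 + 6 + 10)/5 = 51.2/5 = 10.24.
For a Normal prior and Normal likelihood with known variance, the posterior is Normal; its mode equals its mean, the precision-weighted average.
Prior precision 1/σ₀² = 1/4 = 0.25; data precision n/σ² = 5/5 = 1.
μ̂ = (0.25·11 + 1·10.24) / (0.25 + 1) = 12.99/1.25 = 10.3920.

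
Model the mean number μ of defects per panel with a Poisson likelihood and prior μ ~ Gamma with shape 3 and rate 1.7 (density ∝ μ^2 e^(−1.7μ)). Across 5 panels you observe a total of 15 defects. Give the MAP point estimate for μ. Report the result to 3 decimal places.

μ̂_MAP = 2.537

Σxᵢ = 15, n = 5.
Posterior ∝ μ^2e^(−1.7μ) · μ^15e^(−5μ) = μ^17e^(−6.7μ), i.e. Gamma(shape=18, rate=6.7).
The mode of a Gamma(a, b) with a ≥ 1 (shape–rate) is (a−1)/b = 17/6.7 ≈ 2.537.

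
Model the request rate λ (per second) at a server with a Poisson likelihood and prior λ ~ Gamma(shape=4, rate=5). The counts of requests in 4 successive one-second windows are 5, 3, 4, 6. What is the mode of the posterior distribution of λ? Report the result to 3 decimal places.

λ̂_MAP = 2.333

Σxᵢ = 5+3+4+6 = 18, with n = 4.
Posterior ∝ λ^3e^(−5λ) · λ^18e^(−4λ) = λ^21e^(−9λ), i.e. Gamma(shape=22, rate=9).
The mode of a Gamma(a, b) with a ≥ 1 (shape–rate) is (a−1)/b = 21/9 ≈ 2.333.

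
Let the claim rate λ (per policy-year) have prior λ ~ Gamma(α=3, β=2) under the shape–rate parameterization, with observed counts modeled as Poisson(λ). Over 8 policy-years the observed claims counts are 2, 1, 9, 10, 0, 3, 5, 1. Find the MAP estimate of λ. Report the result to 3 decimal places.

Σxᵢ = 2+1+9+10+0+3+5+1 = 31, with n = 8.
Posterior ∝ λ^2e^(−2λ) · λ^31e^(−8λ) = λ^33e^(−10λ), i.e. Gamma(shape=34, rate=10).
The mode of a Gamma(a, b) with a ≥ 1 (shape–rate) is (a−1)/b = 33/10 ≈ 3.300.

λ̂_MAP = 3.300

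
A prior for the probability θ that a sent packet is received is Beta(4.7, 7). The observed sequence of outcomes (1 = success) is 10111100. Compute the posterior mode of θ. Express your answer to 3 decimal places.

Prior: Beta(4.7, 7).
Data: 5 successes in 8 trials (from the sequence). The binomial likelihood contributes θ^5(1−θ)^3, so the posterior is Beta(4.7+5, 7+3) = Beta(9.7, 10).
For Beta(a, b) with a, b > 1 the mode is (a−1)/(a+b−2) = 8.7/17.7 ≈ 0.492.

θ̂_MAP = 0.492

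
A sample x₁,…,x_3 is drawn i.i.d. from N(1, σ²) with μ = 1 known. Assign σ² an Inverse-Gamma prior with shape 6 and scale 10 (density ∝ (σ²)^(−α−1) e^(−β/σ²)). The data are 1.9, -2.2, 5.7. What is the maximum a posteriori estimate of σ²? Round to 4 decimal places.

Sum of squared deviations about the known mean: SS = (1.9−1)² + (-2.2−1)² + (5.7−1)² = 33.14.
The Normal likelihood contributes (σ²)^(−n/2) exp(−SS/(2σ²)), so the posterior is Inverse-Gamma(α + n/2, β + SS/2) = Inverse-Gamma(7.5, 26.57).
The mode of Inverse-Gamma(a, b) is b/(a+1) = 26.57/8.5 ≈ 3.1259.

σ̂²_MAP = 3.1259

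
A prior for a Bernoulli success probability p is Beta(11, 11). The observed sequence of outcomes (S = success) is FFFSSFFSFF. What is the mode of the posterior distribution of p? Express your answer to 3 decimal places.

Prior: Beta(11, 11).
Data: 3 successes in 10 trials (from the sequence). The binomial likelihood contributes p^3(1−p)^7, so the posterior is Beta(11+3, 11+7) = Beta(14, 18).
For Beta(a, b) with a, b > 1 the mode is (a−1)/(a+b−2) = 13/30 ≈ 0.433.

p̂_MAP = 0.433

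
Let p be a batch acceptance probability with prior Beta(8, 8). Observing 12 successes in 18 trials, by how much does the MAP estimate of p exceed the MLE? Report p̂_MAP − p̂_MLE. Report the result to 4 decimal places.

Posterior is Beta(20, 14); MAP = (20−1)/(34−2) = 19/32 ≈ 0.59375.
MLE ignores the prior: p̂_MLE = k/n = 12/18 ≈ 0.66667.
Difference = 19/32 − 12/18 = -7/96 ≈ -0.0729.

MAP − MLE = -0.0729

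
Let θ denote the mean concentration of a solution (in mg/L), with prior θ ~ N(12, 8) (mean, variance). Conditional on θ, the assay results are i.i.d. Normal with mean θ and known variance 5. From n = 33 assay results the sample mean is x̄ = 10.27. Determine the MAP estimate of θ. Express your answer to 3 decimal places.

n = 33, x̄ = 10.27.
For a Normal prior and Normal likelihood with known variance, the posterior is Normal; its mode equals its mean, the precision-weighted average.
Prior precision 1/σ₀² = 1/8 = 0.125; data precision n/σ² = 33/5 = 6.6.
θ̂ = (0.125·12 + 6.6·10.27) / (0.125 + 6.6) = 69.282/6.725 = 69282/6725 ≈ 10.302.

θ̂_MAP = 10.302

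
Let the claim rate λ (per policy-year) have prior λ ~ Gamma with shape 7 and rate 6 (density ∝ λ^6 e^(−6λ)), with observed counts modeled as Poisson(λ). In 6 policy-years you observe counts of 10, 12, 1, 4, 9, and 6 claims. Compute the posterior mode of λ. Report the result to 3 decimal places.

λ̂_MAP = 4.000

Σxᵢ = 10+12+1+4+9+6 = 42, with n = 6.
Posterior ∝ λ^6e^(−6λ) · λ^42e^(−6λ) = λ^48e^(−12λ), i.e. Gamma(shape=49, rate=12).
The mode of a Gamma(a, b) with a ≥ 1 (shape–rate) is (a−1)/b = 48/12 ≈ 4.000.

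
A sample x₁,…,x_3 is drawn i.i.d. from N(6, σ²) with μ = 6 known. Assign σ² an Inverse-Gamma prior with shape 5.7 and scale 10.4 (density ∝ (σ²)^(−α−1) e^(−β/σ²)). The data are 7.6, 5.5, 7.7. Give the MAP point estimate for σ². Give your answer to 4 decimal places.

Sum of squared deviations about the known mean: SS = (7.6−6)² + (5.5−6)² + (7.7−6)² = 5.7.
The Normal likelihood contributes (σ²)^(−n/2) exp(−SS/(2σ²)), so the posterior is Inverse-Gamma(α + n/2, β + SS/2) = Inverse-Gamma(7.2, 13.25).
The mode of Inverse-Gamma(a, b) is b/(a+1) = 13.25/8.2 ≈ 1.6159.

σ̂²_MAP = 1.6159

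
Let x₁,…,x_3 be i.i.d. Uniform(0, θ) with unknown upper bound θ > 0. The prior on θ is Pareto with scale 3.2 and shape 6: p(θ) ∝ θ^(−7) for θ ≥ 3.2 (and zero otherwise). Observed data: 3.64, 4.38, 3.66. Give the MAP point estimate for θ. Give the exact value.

The Uniform(0, θ) likelihood is θ^(−n) for θ ≥ max(xᵢ), zero otherwise. Here max(xᵢ) = 4.38.
Posterior ∝ θ^(−7) · θ^(−3) = θ^(−10) on θ ≥ max(3.2, 4.38) = 4.38.
This density is strictly decreasing in θ, so the posterior mode lies at the lower boundary of the support.

θ̂_MAP = 4.38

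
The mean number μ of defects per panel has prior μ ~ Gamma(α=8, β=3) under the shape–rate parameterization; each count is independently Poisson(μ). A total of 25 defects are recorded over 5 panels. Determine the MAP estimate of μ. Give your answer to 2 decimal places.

μ̂_MAP = 4.00

Σxᵢ = 25, n = 5.
Posterior ∝ μ^7e^(−3μ) · μ^25e^(−5μ) = μ^32e^(−8μ), i.e. Gamma(shape=33, rate=8).
The mode of a Gamma(a, b) with a ≥ 1 (shape–rate) is (a−1)/b = 32/8 ≈ 4.00.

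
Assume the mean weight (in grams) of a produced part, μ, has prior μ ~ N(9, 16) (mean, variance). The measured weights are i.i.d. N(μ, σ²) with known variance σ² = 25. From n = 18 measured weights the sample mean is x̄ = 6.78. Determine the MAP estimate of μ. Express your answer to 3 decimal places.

μ̂_MAP = 6.957

n = 18, x̄ = 6.78.
For a Normal prior and Normal likelihood with known variance, the posterior is Normal; its mode equals its mean, the precision-weighted average.
Prior precision 1/σ₀² = 1/16 = 0.0625; data precision n/σ² = 18/25 = 0.72.
μ̂ = (0.0625·9 + 0.72·6.78) / (0.0625 + 0.72) = 5.4441/0.7825 = 54441/7825 ≈ 6.957.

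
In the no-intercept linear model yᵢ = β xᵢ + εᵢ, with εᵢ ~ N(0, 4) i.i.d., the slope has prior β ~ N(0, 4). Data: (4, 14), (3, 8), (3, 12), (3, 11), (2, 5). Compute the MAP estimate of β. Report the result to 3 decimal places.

log p(β | y) = −Σ(yᵢ − βxᵢ)²/(2·4) − β²/(2·4) + const.
Setting the derivative to zero: Σxᵢ(yᵢ − βxᵢ)/4 − β/4 = 0, so β = Σxᵢyᵢ / (Σxᵢ² + σ²/τ²).
Σxᵢyᵢ = 4·14 + 3·8 + 3·12 + 3·11 + 2·5 = 159; Σxᵢ² = 47; σ²/τ² = 1.
β̂_MAP = 159 / (47 + 1) = 159/48 ≈ 3.313.

β̂_MAP = 3.313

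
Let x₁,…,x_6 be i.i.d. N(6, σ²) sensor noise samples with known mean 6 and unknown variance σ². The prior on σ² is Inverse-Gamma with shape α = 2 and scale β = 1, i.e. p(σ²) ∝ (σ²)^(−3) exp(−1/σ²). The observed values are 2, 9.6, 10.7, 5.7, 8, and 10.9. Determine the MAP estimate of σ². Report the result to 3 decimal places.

Sum of squared deviations about the known mean: SS = (2−6)² + (9.6−6)² + (10.7−6)² + (5.7−6)² + (8−6)² + (10.9−6)² = 79.15.
The Normal likelihood contributes (σ²)^(−n/2) exp(−SS/(2σ²)), so the posterior is Inverse-Gamma(α + n/2, β + SS/2) = Inverse-Gamma(5, 40.575).
The mode of Inverse-Gamma(a, b) is b/(a+1) = 40.575/6 ≈ 6.763.

σ̂²_MAP = 6.763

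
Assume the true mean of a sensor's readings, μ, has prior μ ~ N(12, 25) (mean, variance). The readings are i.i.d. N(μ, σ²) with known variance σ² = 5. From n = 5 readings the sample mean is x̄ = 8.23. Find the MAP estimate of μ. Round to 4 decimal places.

μ̂_MAP = 8.3750

n = 5, x̄ = 8.23.
For a Normal prior and Normal likelihood with known variance, the posterior is Normal; its mode equals its mean, the precision-weighted average.
Prior precision 1/σ₀² = 1/25 = 0.04; data precision n/σ² = 5/5 = 1.
μ̂ = (0.04·12 + 1·8.23) / (0.04 + 1) = 8.71/1.04 = 8.3750.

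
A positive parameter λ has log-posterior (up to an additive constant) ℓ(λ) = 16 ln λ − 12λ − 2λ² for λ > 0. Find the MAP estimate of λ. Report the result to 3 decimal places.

ℓ'(λ) = 16/λ − 12 − 4λ. Setting this to zero and multiplying by λ: 4λ² + 12λ − 16 = 0.
λ = (−12 + √(12² + 4·4·16)) / (2·4) = (−12 + √400) / 8 = (−12 + 20)/8 = 1.
ℓ''(λ) = −16/λ² − 4 < 0, confirming a maximum.

λ̂_MAP = 1.000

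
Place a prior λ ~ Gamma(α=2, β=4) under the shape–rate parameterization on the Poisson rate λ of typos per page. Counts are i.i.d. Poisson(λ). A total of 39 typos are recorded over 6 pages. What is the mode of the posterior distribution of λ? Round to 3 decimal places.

Σxᵢ = 39, n = 6.
Posterior ∝ λe^(−4λ) · λ^39e^(−6λ) = λ^40e^(−10λ), i.e. Gamma(shape=41, rate=10).
The mode of a Gamma(a, b) with a ≥ 1 (shape–rate) is (a−1)/b = 40/10 ≈ 4.000.

λ̂_MAP = 4.000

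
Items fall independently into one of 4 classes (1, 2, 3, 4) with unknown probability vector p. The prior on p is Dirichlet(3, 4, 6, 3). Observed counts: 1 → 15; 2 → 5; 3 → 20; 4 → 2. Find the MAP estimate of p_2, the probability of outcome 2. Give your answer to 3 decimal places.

MAP estimate: 0.148

The posterior is Dirichlet(αᵢ + nᵢ) = Dirichlet(18, 9, 26, 5).
For a Dirichlet(a₁,…,a_K) with all aᵢ > 1, the mode has j-th component (aⱼ − 1)/(Σaᵢ − K).
Here Σaᵢ = 58 and K = 4, so p_2 = (9 − 1)/(58 − 4) = 8/54 ≈ 0.148.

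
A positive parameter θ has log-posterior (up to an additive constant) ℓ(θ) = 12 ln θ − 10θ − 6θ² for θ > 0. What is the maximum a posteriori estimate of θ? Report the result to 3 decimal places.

ℓ'(θ) = 12/θ − 10 − 12θ. Setting this to zero and multiplying by θ: 12θ² + 10θ − 12 = 0.
θ = (−10 + √(10² + 4·12·12)) / (2·12) = (−10 + √676) / 24 = (−10 + 26)/24 = 2/3.
ℓ''(θ) = −12/θ² − 12 < 0, confirming a maximum.

θ̂_MAP = 0.667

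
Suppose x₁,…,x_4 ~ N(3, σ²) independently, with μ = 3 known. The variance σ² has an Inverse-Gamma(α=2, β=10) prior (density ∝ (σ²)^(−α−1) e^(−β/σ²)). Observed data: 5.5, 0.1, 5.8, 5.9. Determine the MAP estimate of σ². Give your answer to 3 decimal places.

σ̂²_MAP = 5.091

Sum of squared deviations about the known mean: SS = (5.5−3)² + (0.1−3)² + (5.8−3)² + (5.9−3)² = 30.91.
The Normal likelihood contributes (σ²)^(−n/2) exp(−SS/(2σ²)), so the posterior is Inverse-Gamma(α + n/2, β + SS/2) = Inverse-Gamma(4, 25.455).
The mode of Inverse-Gamma(a, b) is b/(a+1) = 25.455/5 ≈ 5.091.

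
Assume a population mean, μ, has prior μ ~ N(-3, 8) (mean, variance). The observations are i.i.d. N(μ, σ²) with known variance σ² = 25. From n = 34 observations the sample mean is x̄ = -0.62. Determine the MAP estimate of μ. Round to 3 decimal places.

n = 34, x̄ = -0.62.
For a Normal prior and Normal likelihood with known variance, the posterior is Normal; its mode equals its mean, the precision-weighted average.
Prior precision 1/σ₀² = 1/8 = 0.125; data precision n/σ² = 34/25 = 1.36.
μ̂ = (0.125·(-3) + 1.36·(-0.62)) / (0.125 + 1.36) = (-1.2182)/1.485 = -6091/7425 ≈ -0.820.

μ̂_MAP = -0.820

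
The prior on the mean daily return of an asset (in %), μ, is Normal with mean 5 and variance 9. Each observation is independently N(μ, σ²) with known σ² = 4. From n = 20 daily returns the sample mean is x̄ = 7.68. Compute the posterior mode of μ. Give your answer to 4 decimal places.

n = 20, x̄ = 7.68.
For a Normal prior and Normal likelihood with known variance, the posterior is Normal; its mode equals its mean, the precision-weighted average.
Prior precision 1/σ₀² = 1/9; data precision n/σ² = 20/4 = 5.
μ̂ = ((1/9)·5 + 5·7.68) / (1/9 + 5) = (1753/45)/(46/9) = 1753/230 ≈ 7.6217.

μ̂_MAP = 7.6217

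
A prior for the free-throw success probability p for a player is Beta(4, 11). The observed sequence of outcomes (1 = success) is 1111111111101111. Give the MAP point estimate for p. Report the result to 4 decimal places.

Prior: Beta(4, 11).
Data: 15 successes in 16 trials (from the sequence). The binomial likelihood contributes p^15(1−p)^1, so the posterior is Beta(4+15, 11+1) = Beta(19, 12).
For Beta(a, b) with a, b > 1 the mode is (a−1)/(a+b−2) = 18/29 ≈ 0.6207.

p̂_MAP = 0.6207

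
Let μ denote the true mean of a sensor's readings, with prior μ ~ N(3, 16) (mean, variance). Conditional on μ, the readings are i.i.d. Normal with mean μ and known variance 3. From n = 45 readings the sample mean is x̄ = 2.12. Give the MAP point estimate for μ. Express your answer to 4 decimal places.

n = 45, x̄ = 2.12.
For a Normal prior and Normal likelihood with known variance, the posterior is Normal; its mode equals its mean, the precision-weighted average.
Prior precision 1/σ₀² = 1/16 = 0.0625; data precision n/σ² = 45/3 = 15.
μ̂ = (0.0625·3 + 15·2.12) / (0.0625 + 15) = 31.9875/15.0625 = 2559/1205 ≈ 2.1237.

μ̂_MAP = 2.1237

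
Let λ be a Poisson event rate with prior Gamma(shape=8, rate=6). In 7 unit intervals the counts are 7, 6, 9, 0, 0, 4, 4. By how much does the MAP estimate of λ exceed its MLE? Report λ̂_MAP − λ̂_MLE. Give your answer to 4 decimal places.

MAP − MLE = -1.4396

Σxᵢ = 30. Posterior is Gamma(38, 13); MAP = (38−1)/13 = 37/13 ≈ 2.84615.
MLE = x̄ = 30/7 ≈ 4.28571.
Difference = 37/13 − 30/7 = -131/91 ≈ -1.4396.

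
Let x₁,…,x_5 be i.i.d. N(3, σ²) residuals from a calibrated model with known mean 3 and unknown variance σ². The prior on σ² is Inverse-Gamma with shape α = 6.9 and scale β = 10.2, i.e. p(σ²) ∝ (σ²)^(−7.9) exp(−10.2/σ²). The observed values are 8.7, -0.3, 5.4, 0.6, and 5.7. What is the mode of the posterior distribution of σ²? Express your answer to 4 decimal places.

Sum of squared deviations about the known mean: SS = (8.7−3)² + (-0.3−3)² + (5.4−3)² + (0.6−3)² + (5.7−3)² = 62.19.
The Normal likelihood contributes (σ²)^(−n/2) exp(−SS/(2σ²)), so the posterior is Inverse-Gamma(α + n/2, β + SS/2) = Inverse-Gamma(9.4, 41.295).
The mode of Inverse-Gamma(a, b) is b/(a+1) = 41.295/10.4 ≈ 3.9707.

σ̂²_MAP = 3.9707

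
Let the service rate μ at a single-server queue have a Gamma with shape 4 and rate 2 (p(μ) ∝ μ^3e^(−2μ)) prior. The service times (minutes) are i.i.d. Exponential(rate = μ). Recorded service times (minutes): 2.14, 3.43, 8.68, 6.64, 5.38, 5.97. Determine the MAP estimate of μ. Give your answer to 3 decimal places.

The Exponential(rate=μ) likelihood is ∝ μ^n e^(−μΣtᵢ). Here n = 6 and Σtᵢ = 2.14 + 3.43 + 8.68 + 6.64 + 5.38 + 5.97 = 32.24.
Posterior ∝ μ^3e^(−2μ) · μ^6e^(−32.24μ) = μ^9e^(−34.24μ), i.e. Gamma(10, 34.24).
Mode = (a−1)/b = 9/34.24 ≈ 0.263.

μ̂_MAP = 0.263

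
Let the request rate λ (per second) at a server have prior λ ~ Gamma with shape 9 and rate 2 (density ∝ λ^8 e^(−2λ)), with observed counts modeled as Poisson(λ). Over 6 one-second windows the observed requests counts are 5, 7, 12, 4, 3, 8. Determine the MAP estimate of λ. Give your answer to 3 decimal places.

λ̂_MAP = 5.875

Σxᵢ = 5+7+12+4+3+8 = 39, with n = 6.
Posterior ∝ λ^8e^(−2λ) · λ^39e^(−6λ) = λ^47e^(−8λ), i.e. Gamma(shape=48, rate=8).
The mode of a Gamma(a, b) with a ≥ 1 (shape–rate) is (a−1)/b = 47/8 ≈ 5.875.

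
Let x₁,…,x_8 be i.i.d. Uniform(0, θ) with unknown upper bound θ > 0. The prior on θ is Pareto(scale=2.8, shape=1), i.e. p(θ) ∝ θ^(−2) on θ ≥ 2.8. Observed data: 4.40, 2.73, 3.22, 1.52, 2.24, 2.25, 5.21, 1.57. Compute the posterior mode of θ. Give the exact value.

The Uniform(0, θ) likelihood is θ^(−n) for θ ≥ max(xᵢ), zero otherwise. Here max(xᵢ) = 5.21.
Posterior ∝ θ^(−2) · θ^(−8) = θ^(−10) on θ ≥ max(2.8, 5.21) = 5.21.
This density is strictly decreasing in θ, so the posterior mode lies at the lower boundary of the support.

θ̂_MAP = 5.21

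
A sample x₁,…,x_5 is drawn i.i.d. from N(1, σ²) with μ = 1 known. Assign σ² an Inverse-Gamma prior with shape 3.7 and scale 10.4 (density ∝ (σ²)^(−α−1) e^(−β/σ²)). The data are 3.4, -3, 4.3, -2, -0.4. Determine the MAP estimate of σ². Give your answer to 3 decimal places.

Sum of squared deviations about the known mean: SS = (3.4−1)² + (-3−1)² + (4.3−1)² + (-2−1)² + (-0.4−1)² = 43.61.
The Normal likelihood contributes (σ²)^(−n/2) exp(−SS/(2σ²)), so the posterior is Inverse-Gamma(α + n/2, β + SS/2) = Inverse-Gamma(6.2, 32.205).
The mode of Inverse-Gamma(a, b) is b/(a+1) = 32.205/7.2 ≈ 4.473.

σ̂²_MAP = 4.473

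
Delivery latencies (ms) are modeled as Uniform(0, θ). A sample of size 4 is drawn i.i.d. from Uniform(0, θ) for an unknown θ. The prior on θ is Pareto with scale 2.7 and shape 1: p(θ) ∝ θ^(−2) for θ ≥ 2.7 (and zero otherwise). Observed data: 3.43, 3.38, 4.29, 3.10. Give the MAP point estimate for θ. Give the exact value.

θ̂_MAP = 4.29

The Uniform(0, θ) likelihood is θ^(−n) for θ ≥ max(xᵢ), zero otherwise. Here max(xᵢ) = 4.29.
Posterior ∝ θ^(−2) · θ^(−4) = θ^(−6) on θ ≥ max(2.7, 4.29) = 4.29.
This density is strictly decreasing in θ, so the posterior mode lies at the lower boundary of the support.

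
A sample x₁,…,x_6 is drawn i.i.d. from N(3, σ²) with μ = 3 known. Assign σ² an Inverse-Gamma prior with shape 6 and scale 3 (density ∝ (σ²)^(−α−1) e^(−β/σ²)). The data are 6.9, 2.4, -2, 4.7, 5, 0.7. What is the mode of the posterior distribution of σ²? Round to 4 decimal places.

Sum of squared deviations about the known mean: SS = (6.9−3)² + (2.4−3)² + (-2−3)² + (4.7−3)² + (5−3)² + (0.7−3)² = 52.75.
The Normal likelihood contributes (σ²)^(−n/2) exp(−SS/(2σ²)), so the posterior is Inverse-Gamma(α + n/2, β + SS/2) = Inverse-Gamma(9, 29.375).
The mode of Inverse-Gamma(a, b) is b/(a+1) = 29.375/10 ≈ 2.9375.

σ̂²_MAP = 2.9375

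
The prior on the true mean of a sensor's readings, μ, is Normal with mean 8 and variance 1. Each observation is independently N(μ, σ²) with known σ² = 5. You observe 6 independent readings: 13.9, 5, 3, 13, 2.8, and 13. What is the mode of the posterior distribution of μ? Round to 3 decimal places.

n = 6; x̄ = (13.9 + 5 + 3 + 13 + 2.8 + 13)/6 = 50.7/6 = 8.45.
For a Normal prior and Normal likelihood with known variance, the posterior is Normal; its mode equals its mean, the precision-weighted average.
Prior precision 1/σ₀² = 1/1 = 1; data precision n/σ² = 6/5 = 1.2.
μ̂ = (1·8 + 1.2·8.45) / (1 + 1.2) = 18.14/2.2 = 907/110 ≈ 8.245.

μ̂_MAP = 8.245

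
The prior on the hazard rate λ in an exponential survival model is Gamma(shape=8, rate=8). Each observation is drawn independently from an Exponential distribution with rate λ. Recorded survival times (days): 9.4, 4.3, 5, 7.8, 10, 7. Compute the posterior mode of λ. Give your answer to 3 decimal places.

The Exponential(rate=λ) likelihood is ∝ λ^n e^(−λΣtᵢ). Here n = 6 and Σtᵢ = 9.4 + 4.3 + 5 + 7.8 + 10 + 7 = 43.5.
Posterior ∝ λ^7e^(−8λ) · λ^6e^(−43.5λ) = λ^13e^(−51.5λ), i.e. Gamma(14, 51.5).
Mode = (a−1)/b = 13/51.5 ≈ 0.252.

λ̂_MAP = 0.252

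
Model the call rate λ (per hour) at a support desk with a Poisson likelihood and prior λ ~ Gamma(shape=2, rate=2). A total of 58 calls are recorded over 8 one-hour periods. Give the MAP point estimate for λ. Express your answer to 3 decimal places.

Σxᵢ = 58, n = 8.
Posterior ∝ λe^(−2λ) · λ^58e^(−8λ) = λ^59e^(−10λ), i.e. Gamma(shape=60, rate=10).
The mode of a Gamma(a, b) with a ≥ 1 (shape–rate) is (a−1)/b = 59/10 ≈ 5.900.

λ̂_MAP = 5.900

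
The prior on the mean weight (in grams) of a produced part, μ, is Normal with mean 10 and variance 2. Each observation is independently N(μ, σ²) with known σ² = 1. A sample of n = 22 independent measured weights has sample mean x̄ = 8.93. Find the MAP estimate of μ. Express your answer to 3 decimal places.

μ̂_MAP = 8.954

n = 22, x̄ = 8.93.
For a Normal prior and Normal likelihood with known variance, the posterior is Normal; its mode equals its mean, the precision-weighted average.
Prior precision 1/σ₀² = 1/2 = 0.5; data precision n/σ² = 22/1 = 22.
μ̂ = (0.5·10 + 22·8.93) / (0.5 + 22) = 201.46/22.5 = 10073/1125 ≈ 8.954.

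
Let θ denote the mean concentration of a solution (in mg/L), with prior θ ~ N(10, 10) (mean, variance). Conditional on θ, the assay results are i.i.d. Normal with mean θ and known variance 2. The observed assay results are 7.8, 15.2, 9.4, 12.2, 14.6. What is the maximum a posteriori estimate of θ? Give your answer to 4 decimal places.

n = 5; x̄ = (7.8 + 15.2 + 9.4 + 12.2 + 14.6)/5 = 59.2/5 = 11.84.
For a Normal prior and Normal likelihood with known variance, the posterior is Normal; its mode equals its mean, the precision-weighted average.
Prior precision 1/σ₀² = 1/10 = 0.1; data precision n/σ² = 5/2 = 2.5.
θ̂ = (0.1·10 + 2.5·11.84) / (0.1 + 2.5) = 30.6/2.6 = 153/13 ≈ 11.7692.

θ̂_MAP = 11.7692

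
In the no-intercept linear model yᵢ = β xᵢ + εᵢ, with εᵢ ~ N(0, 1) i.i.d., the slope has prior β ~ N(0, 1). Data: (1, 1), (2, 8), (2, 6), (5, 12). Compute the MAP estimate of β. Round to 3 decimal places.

log p(β | y) = −Σ(yᵢ − βxᵢ)²/(2·1) − β²/(2·1) + const.
Setting the derivative to zero: Σxᵢ(yᵢ − βxᵢ)/1 − β/1 = 0, so β = Σxᵢyᵢ / (Σxᵢ² + σ²/τ²).
Σxᵢyᵢ = 1·1 + 2·8 + 2·6 + 5·12 = 89; Σxᵢ² = 34; σ²/τ² = 1.
β̂_MAP = 89 / (34 + 1) = 89/35 ≈ 2.543.

β̂_MAP = 2.543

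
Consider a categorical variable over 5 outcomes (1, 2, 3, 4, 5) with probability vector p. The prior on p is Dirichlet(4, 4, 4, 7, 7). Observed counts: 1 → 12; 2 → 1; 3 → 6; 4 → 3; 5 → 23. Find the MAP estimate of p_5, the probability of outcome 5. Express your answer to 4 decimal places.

The posterior is Dirichlet(αᵢ + nᵢ) = Dirichlet(16, 5, 10, 10, 30).
For a Dirichlet(a₁,…,a_K) with all aᵢ > 1, the mode has j-th component (aⱼ − 1)/(Σaᵢ − K).
Here Σaᵢ = 71 and K = 5, so p_5 = (30 − 1)/(71 − 5) = 29/66 ≈ 0.4394.

MAP estimate: 0.4394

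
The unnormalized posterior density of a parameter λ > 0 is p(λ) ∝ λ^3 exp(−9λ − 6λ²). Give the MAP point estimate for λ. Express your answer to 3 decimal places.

λ̂_MAP = 0.250

ℓ'(λ) = 3/λ − 9 − 12λ. Setting this to zero and multiplying by λ: 12λ² + 9λ − 3 = 0.
λ = (−9 + √(9² + 4·12·3)) / (2·12) = (−9 + √225) / 24 = (−9 + 15)/24 = 1/4.
ℓ''(λ) = −3/λ² − 12 < 0, confirming a maximum.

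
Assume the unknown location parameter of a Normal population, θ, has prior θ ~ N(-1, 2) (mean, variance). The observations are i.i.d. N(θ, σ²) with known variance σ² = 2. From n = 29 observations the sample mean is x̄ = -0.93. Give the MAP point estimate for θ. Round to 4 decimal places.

θ̂_MAP = -0.9323

n = 29, x̄ = -0.93.
For a Normal prior and Normal likelihood with known variance, the posterior is Normal; its mode equals its mean, the precision-weighted average.
Prior precision 1/σ₀² = 1/2 = 0.5; data precision n/σ² = 29/2 = 14.5.
θ̂ = (0.5·(-1) + 14.5·(-0.93)) / (0.5 + 14.5) = (-13.985)/15 = -2797/3000 ≈ -0.9323.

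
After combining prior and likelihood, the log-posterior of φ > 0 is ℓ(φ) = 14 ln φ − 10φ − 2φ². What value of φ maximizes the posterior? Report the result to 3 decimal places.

φ̂_MAP = 1.000

ℓ'(φ) = 14/φ − 10 − 4φ. Setting this to zero and multiplying by φ: 4φ² + 10φ − 14 = 0.
φ = (−10 + √(10² + 4·4·14)) / (2·4) = (−10 + √324) / 8 = (−10 + 18)/8 = 1.
ℓ''(φ) = −14/φ² − 4 < 0, confirming a maximum.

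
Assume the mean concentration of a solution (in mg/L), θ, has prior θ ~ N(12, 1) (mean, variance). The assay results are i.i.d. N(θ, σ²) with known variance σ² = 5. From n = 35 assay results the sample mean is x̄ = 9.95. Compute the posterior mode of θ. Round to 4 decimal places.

n = 35, x̄ = 9.95.
For a Normal prior and Normal likelihood with known variance, the posterior is Normal; its mode equals its mean, the precision-weighted average.
Prior precision 1/σ₀² = 1/1 = 1; data precision n/σ² = 35/5 = 7.
θ̂ = (1·12 + 7·9.95) / (1 + 7) = 81.65/8 = 10.20625 ≈ 10.2063.

θ̂_MAP = 10.2063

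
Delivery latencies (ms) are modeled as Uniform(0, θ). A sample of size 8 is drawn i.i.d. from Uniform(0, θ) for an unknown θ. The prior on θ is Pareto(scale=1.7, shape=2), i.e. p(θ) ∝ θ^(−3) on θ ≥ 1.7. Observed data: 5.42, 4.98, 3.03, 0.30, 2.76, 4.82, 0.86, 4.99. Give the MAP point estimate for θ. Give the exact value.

The Uniform(0, θ) likelihood is θ^(−n) for θ ≥ max(xᵢ), zero otherwise. Here max(xᵢ) = 5.42.
Posterior ∝ θ^(−3) · θ^(−8) = θ^(−11) on θ ≥ max(1.7, 5.42) = 5.42.
This density is strictly decreasing in θ, so the posterior mode lies at the lower boundary of the support.

θ̂_MAP = 5.42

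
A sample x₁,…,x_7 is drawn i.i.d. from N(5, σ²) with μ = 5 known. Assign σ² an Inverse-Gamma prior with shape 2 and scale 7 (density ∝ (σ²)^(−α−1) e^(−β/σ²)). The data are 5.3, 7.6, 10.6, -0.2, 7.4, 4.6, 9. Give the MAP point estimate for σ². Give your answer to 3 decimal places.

σ̂²_MAP = 7.782

Sum of squared deviations about the known mean: SS = (5.3−5)² + (7.6−5)² + (10.6−5)² + (-0.2−5)² + (7.4−5)² + (4.6−5)² + (9−5)² = 87.17.
The Normal likelihood contributes (σ²)^(−n/2) exp(−SS/(2σ²)), so the posterior is Inverse-Gamma(α + n/2, β + SS/2) = Inverse-Gamma(5.5, 50.585).
The mode of Inverse-Gamma(a, b) is b/(a+1) = 50.585/6.5 ≈ 7.782.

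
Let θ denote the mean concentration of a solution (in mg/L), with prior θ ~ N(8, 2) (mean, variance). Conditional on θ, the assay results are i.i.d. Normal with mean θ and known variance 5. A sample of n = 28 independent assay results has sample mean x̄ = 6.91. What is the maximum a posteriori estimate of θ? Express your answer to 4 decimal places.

n = 28, x̄ = 6.91.
For a Normal prior and Normal likelihood with known variance, the posterior is Normal; its mode equals its mean, the precision-weighted average.
Prior precision 1/σ₀² = 1/2 = 0.5; data precision n/σ² = 28/5 = 5.6.
θ̂ = (0.5·8 + 5.6·6.91) / (0.5 + 5.6) = 42.696/6.1 = 10674/1525 ≈ 6.9993.

θ̂_MAP = 6.9993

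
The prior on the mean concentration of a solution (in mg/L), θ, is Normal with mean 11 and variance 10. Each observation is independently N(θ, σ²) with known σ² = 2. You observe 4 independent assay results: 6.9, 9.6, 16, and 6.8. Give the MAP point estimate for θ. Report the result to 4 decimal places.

n = 4; x̄ = (6.9 + 9.6 + 16 + 6.8)/4 = 39.3/4 = 9.825.
For a Normal prior and Normal likelihood with known variance, the posterior is Normal; its mode equals its mean, the precision-weighted average.
Prior precision 1/σ₀² = 1/10 = 0.1; data precision n/σ² = 4/2 = 2.
θ̂ = (0.1·11 + 2·9.825) / (0.1 + 2) = 20.75/2.1 = 415/42 ≈ 9.8810.

θ̂_MAP = 9.8810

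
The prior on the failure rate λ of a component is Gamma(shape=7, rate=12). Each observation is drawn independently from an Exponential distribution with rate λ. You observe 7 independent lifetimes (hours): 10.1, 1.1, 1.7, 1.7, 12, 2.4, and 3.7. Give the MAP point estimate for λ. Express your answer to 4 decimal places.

λ̂_MAP = 0.2908

The Exponential(rate=λ) likelihood is ∝ λ^n e^(−λΣtᵢ). Here n = 7 and Σtᵢ = 10.1 + 1.1 + 1.7 + 1.7 + 12 + 2.4 + 3.7 = 32.7.
Posterior ∝ λ^6e^(−12λ) · λ^7e^(−32.7λ) = λ^13e^(−44.7λ), i.e. Gamma(14, 44.7).
Mode = (a−1)/b = 13/44.7 ≈ 0.2908.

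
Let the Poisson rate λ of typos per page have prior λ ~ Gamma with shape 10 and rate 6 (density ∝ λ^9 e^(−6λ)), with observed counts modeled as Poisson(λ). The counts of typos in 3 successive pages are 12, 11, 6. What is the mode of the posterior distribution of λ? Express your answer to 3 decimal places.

Σxᵢ = 12+11+6 = 29, with n = 3.
Posterior ∝ λ^9e^(−6λ) · λ^29e^(−3λ) = λ^38e^(−9λ), i.e. Gamma(shape=39, rate=9).
The mode of a Gamma(a, b) with a ≥ 1 (shape–rate) is (a−1)/b = 38/9 ≈ 4.222.

λ̂_MAP = 4.222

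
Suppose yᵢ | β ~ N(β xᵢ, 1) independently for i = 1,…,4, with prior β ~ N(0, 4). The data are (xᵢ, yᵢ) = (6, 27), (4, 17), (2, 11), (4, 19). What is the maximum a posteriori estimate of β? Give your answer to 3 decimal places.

β̂_MAP = 4.540

log p(β | y) = −Σ(yᵢ − βxᵢ)²/(2·1) − β²/(2·4) + const.
Setting the derivative to zero: Σxᵢ(yᵢ − βxᵢ)/1 − β/4 = 0, so β = Σxᵢyᵢ / (Σxᵢ² + σ²/τ²).
Σxᵢyᵢ = 6·27 + 4·17 + 2·11 + 4·19 = 328; Σxᵢ² = 72; σ²/τ² = 0.25.
β̂_MAP = 328 / (72 + 0.25) = 328/72.25 ≈ 4.540.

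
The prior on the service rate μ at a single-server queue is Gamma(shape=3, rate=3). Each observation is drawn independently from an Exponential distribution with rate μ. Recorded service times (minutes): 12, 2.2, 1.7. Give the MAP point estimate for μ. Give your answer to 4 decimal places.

μ̂_MAP = 0.2646

The Exponential(rate=μ) likelihood is ∝ μ^n e^(−μΣtᵢ). Here n = 3 and Σtᵢ = 12 + 2.2 + 1.7 = 15.9.
Posterior ∝ μ^2e^(−3μ) · μ^3e^(−15.9μ) = μ^5e^(−18.9μ), i.e. Gamma(6, 18.9).
Mode = (a−1)/b = 5/18.9 ≈ 0.2646.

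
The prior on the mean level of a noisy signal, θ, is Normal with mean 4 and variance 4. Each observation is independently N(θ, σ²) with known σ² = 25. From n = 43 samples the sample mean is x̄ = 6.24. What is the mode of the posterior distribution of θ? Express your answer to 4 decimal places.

θ̂_MAP = 5.9557

n = 43, x̄ = 6.24.
For a Normal prior and Normal likelihood with known variance, the posterior is Normal; its mode equals its mean, the precision-weighted average.
Prior precision 1/σ₀² = 1/4 = 0.25; data precision n/σ² = 43/25 = 1.72.
θ̂ = (0.25·4 + 1.72·6.24) / (0.25 + 1.72) = 11.7328/1.97 = 29332/4925 ≈ 5.9557.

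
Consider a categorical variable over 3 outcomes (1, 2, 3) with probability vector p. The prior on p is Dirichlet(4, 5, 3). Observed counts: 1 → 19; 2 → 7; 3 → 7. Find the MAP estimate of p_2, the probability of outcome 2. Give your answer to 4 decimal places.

The posterior is Dirichlet(αᵢ + nᵢ) = Dirichlet(23, 12, 10).
For a Dirichlet(a₁,…,a_K) with all aᵢ > 1, the mode has j-th component (aⱼ − 1)/(Σaᵢ − K).
Here Σaᵢ = 45 and K = 3, so p_2 = (12 − 1)/(45 − 3) = 11/42 ≈ 0.2619.

MAP estimate: 0.2619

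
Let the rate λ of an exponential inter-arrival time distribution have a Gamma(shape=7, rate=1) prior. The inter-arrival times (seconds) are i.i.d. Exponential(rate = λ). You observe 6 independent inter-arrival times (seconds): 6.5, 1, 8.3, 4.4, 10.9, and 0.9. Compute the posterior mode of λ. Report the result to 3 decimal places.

λ̂_MAP = 0.364

The Exponential(rate=λ) likelihood is ∝ λ^n e^(−λΣtᵢ). Here n = 6 and Σtᵢ = 6.5 + 1 + 8.3 + 4.4 + 10.9 + 0.9 = 32.
Posterior ∝ λ^6e^(−1λ) · λ^6e^(−32λ) = λ^12e^(−33λ), i.e. Gamma(13, 33).
Mode = (a−1)/b = 12/33 ≈ 0.364.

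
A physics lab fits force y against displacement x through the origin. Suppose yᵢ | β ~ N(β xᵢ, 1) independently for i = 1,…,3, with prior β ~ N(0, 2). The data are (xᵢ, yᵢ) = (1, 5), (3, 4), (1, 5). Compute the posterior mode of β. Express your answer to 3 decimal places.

β̂_MAP = 1.913

log p(β | y) = −Σ(yᵢ − βxᵢ)²/(2·1) − β²/(2·2) + const.
Setting the derivative to zero: Σxᵢ(yᵢ − βxᵢ)/1 − β/2 = 0, so β = Σxᵢyᵢ / (Σxᵢ² + σ²/τ²).
Σxᵢyᵢ = 1·5 + 3·4 + 1·5 = 22; Σxᵢ² = 11; σ²/τ² = 0.5.
β̂_MAP = 22 / (11 + 0.5) = 22/11.5 ≈ 1.913.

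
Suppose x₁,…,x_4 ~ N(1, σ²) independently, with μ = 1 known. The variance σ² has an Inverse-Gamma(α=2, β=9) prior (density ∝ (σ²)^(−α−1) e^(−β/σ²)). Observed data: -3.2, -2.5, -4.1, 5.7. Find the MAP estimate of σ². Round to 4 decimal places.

σ̂²_MAP = 9.5990

Sum of squared deviations about the known mean: SS = (-3.2−1)² + (-2.5−1)² + (-4.1−1)² + (5.7−1)² = 77.99.
The Normal likelihood contributes (σ²)^(−n/2) exp(−SS/(2σ²)), so the posterior is Inverse-Gamma(α + n/2, β + SS/2) = Inverse-Gamma(4, 47.995).
The mode of Inverse-Gamma(a, b) is b/(a+1) = 47.995/5 ≈ 9.5990.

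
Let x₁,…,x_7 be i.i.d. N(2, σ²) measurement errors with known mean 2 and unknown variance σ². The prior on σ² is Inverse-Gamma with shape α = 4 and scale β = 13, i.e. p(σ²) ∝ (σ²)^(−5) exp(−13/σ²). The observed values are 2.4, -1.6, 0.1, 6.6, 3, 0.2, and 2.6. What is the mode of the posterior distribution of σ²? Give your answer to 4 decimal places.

Sum of squared deviations about the known mean: SS = (2.4−2)² + (-1.6−2)² + (0.1−2)² + (6.6−2)² + (3−2)² + (0.2−2)² + (2.6−2)² = 42.49.
The Normal likelihood contributes (σ²)^(−n/2) exp(−SS/(2σ²)), so the posterior is Inverse-Gamma(α + n/2, β + SS/2) = Inverse-Gamma(7.5, 34.245).
The mode of Inverse-Gamma(a, b) is b/(a+1) = 34.245/8.5 ≈ 4.0288.

σ̂²_MAP = 4.0288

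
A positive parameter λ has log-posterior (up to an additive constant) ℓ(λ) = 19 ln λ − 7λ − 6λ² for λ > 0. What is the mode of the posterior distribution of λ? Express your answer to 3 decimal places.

ℓ'(λ) = 19/λ − 7 − 12λ. Setting this to zero and multiplying by λ: 12λ² + 7λ − 19 = 0.
λ = (−7 + √(7² + 4·12·19)) / (2·12) = (−7 + √961) / 24 = (−7 + 31)/24 = 1.
ℓ''(λ) = −19/λ² − 12 < 0, confirming a maximum.

λ̂_MAP = 1.000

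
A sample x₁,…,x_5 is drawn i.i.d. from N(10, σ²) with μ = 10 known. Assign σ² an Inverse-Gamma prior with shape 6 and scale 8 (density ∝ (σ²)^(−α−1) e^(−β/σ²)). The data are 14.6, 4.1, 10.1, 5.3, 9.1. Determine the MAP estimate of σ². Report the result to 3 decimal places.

Sum of squared deviations about the known mean: SS = (14.6−10)² + (4.1−10)² + (10.1−10)² + (5.3−10)² + (9.1−10)² = 78.88.
The Normal likelihood contributes (σ²)^(−n/2) exp(−SS/(2σ²)), so the posterior is Inverse-Gamma(α + n/2, β + SS/2) = Inverse-Gamma(8.5, 47.44).
The mode of Inverse-Gamma(a, b) is b/(a+1) = 47.44/9.5 ≈ 4.994.

σ̂²_MAP = 4.994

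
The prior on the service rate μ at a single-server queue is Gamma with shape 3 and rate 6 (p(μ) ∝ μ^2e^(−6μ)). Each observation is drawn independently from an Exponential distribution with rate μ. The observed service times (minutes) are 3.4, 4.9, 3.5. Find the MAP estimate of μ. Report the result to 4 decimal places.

The Exponential(rate=μ) likelihood is ∝ μ^n e^(−μΣtᵢ). Here n = 3 and Σtᵢ = 3.4 + 4.9 + 3.5 = 11.8.
Posterior ∝ μ^2e^(−6μ) · μ^3e^(−11.8μ) = μ^5e^(−17.8μ), i.e. Gamma(6, 17.8).
Mode = (a−1)/b = 5/17.8 ≈ 0.2809.

μ̂_MAP = 0.2809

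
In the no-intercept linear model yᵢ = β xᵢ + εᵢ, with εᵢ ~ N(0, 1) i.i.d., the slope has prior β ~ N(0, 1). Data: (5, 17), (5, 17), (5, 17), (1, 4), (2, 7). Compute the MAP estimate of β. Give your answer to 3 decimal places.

log p(β | y) = −Σ(yᵢ − βxᵢ)²/(2·1) − β²/(2·1) + const.
Setting the derivative to zero: Σxᵢ(yᵢ − βxᵢ)/1 − β/1 = 0, so β = Σxᵢyᵢ / (Σxᵢ² + σ²/τ²).
Σxᵢyᵢ = 5·17 + 5·17 + 5·17 + 1·4 + 2·7 = 273; Σxᵢ² = 80; σ²/τ² = 1.
β̂_MAP = 273 / (80 + 1) = 273/81 ≈ 3.370.

β̂_MAP = 3.370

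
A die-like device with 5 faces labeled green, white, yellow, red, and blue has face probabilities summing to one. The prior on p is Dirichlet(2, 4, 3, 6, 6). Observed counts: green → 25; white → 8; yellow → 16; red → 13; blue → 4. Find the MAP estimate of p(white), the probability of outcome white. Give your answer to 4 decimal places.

The posterior is Dirichlet(αᵢ + nᵢ) = Dirichlet(27, 12, 19, 19, 10).
For a Dirichlet(a₁,…,a_K) with all aᵢ > 1, the mode has j-th component (aⱼ − 1)/(Σaᵢ − K).
Here Σaᵢ = 87 and K = 5, so p(white) = (12 − 1)/(87 − 5) = 11/82 ≈ 0.1341.

MAP estimate of p(white) = 0.1341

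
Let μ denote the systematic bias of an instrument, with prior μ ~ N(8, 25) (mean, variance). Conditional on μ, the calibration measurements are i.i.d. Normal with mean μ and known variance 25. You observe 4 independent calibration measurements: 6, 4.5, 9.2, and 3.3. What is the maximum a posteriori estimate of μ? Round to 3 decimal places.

n = 4; x̄ = (6 + 4.5 + 9.2 + 3.3)/4 = 23/4 = 5.75.
For a Normal prior and Normal likelihood with known variance, the posterior is Normal; its mode equals its mean, the precision-weighted average.
Prior precision 1/σ₀² = 1/25 = 0.04; data precision n/σ² = 4/25 = 0.16.
μ̂ = (0.04·8 + 0.16·5.75) / (0.04 + 0.16) = 1.24/0.2 = 6.200.

μ̂_MAP = 6.200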